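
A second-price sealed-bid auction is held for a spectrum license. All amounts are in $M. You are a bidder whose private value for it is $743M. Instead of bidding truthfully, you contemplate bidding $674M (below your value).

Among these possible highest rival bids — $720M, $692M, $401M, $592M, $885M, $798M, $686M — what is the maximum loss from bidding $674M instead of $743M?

$57M

$720M: truthful gives $23M, deviation gives $0M → loss $23M.
$692M: truthful gives $51M, deviation gives $0M → loss $51M.
$401M: same outcome either way → loss $0M.
$592M: same outcome either way → loss $0M.
$885M: same outcome either way → loss $0M.
$798M: same outcome either way → loss $0M.
$686M: truthful gives $57M, deviation gives $0M → loss $57M.
Maximum loss: $57M.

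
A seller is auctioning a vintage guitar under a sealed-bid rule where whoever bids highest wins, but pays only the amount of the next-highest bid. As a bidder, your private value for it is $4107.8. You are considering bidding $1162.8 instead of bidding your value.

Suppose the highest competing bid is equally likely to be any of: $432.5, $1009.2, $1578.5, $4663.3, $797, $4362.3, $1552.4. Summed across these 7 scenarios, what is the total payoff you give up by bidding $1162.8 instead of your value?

$5084.7

The deviation costs you only when the competing bid falls strictly between $1162.8 and $4107.8; elsewhere both bids give the same outcome.
$432.5: outcomes coincide → loss $0.
$1009.2: outcomes coincide → loss $0.
$1578.5: truthful payoff $2529.3, deviation payoff $0 → loss $2529.3.
$4663.3: outcomes coincide → loss $0.
$797: outcomes coincide → loss $0.
$4362.3: outcomes coincide → loss $0.
$1552.4: truthful payoff $2555.4, deviation payoff $0 → loss $2555.4.
Total loss = $2529.3 + $2555.4 = $5084.7.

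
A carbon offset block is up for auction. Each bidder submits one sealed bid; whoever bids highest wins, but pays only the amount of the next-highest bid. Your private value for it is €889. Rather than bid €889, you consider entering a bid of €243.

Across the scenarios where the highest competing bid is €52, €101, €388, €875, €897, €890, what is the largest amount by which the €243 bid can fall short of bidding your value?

€52: same outcome either way → loss €0.
€101: same outcome either way → loss €0.
€388: truthful gives €501, deviation gives €0 → loss €501.
€875: truthful gives €14, deviation gives €0 → loss €14.
€897: same outcome either way → loss €0.
€890: same outcome either way → loss €0.
Maximum loss: €501.

€501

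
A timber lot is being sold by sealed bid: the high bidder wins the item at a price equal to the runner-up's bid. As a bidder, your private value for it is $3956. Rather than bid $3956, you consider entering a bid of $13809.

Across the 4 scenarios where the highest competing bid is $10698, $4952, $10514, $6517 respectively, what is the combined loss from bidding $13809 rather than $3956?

$16857

The deviation costs you only when the competing bid falls strictly between $3956 and $13809; elsewhere both bids give the same outcome.
$10698: truthful payoff $0, deviation payoff −$6742 → loss $6742.
$4952: truthful payoff $0, deviation payoff −$996 → loss $996.
$10514: truthful payoff $0, deviation payoff −$6558 → loss $6558.
$6517: truthful payoff $0, deviation payoff −$2561 → loss $2561.
Total loss = $6742 + $996 + $6558 + $2561 = $16857.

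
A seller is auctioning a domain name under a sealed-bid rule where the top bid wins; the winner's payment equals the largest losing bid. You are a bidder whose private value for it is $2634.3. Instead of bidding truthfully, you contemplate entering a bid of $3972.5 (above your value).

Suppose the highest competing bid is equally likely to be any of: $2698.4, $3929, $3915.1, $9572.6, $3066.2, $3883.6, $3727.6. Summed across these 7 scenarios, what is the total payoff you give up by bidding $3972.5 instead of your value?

The deviation costs you only when the competing bid falls strictly between $2634.3 and $3972.5; elsewhere both bids give the same outcome.
$2698.4: truthful payoff $0, deviation payoff −$64.1 → loss $64.1.
$3929: truthful payoff $0, deviation payoff −$1294.7 → loss $1294.7.
$3915.1: truthful payoff $0, deviation payoff −$1280.8 → loss $1280.8.
$9572.6: outcomes coincide → loss $0.
$3066.2: truthful payoff $0, deviation payoff −$431.9 → loss $431.9.
$3883.6: truthful payoff $0, deviation payoff −$1249.3 → loss $1249.3.
$3727.6: truthful payoff $0, deviation payoff −$1093.3 → loss $1093.3.
Total loss = $64.1 + $1294.7 + $1280.8 + $431.9 + $1249.3 + $1093.3 = $5414.1.

$5414.1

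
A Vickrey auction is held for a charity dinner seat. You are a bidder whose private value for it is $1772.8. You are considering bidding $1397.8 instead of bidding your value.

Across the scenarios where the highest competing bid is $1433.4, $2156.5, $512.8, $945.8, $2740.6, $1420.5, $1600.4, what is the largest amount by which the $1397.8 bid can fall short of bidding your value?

$352.3

$1433.4: truthful gives $339.4, deviation gives $0 → loss $339.4.
$2156.5: same outcome either way → loss $0.
$512.8: same outcome either way → loss $0.
$945.8: same outcome either way → loss $0.
$2740.6: same outcome either way → loss $0.
$1420.5: truthful gives $352.3, deviation gives $0 → loss $352.3.
$1600.4: truthful gives $172.4, deviation gives $0 → loss $172.4.
Maximum loss: $352.3.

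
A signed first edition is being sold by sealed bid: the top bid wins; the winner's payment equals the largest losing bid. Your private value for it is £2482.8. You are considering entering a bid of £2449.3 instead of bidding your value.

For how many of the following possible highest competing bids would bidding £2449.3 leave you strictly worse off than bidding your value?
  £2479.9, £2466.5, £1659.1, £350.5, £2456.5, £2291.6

The deviation hurts exactly when the highest competing bid lies strictly between £2449.3 and £2482.8 — underbidding then forfeits a profitable win.
£2479.9: inside the interval → strictly worse (loss £2.9).
£2466.5: inside the interval → strictly worse (loss £16.3).
£1659.1: below both → same outcome either way.
£350.5: below both → same outcome either way.
£2456.5: inside the interval → strictly worse (loss £26.3).
£2291.6: below both → same outcome either way.
Count: 3.

3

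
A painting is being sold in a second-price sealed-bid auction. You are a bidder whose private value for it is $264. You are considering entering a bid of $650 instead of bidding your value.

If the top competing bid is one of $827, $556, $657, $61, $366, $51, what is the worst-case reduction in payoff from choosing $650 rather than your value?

$292

$827: same outcome either way → loss $0.
$556: truthful gives $0, deviation gives −$292 → loss $292.
$657: same outcome either way → loss $0.
$61: same outcome either way → loss $0.
$366: truthful gives $0, deviation gives −$102 → loss $102.
$51: same outcome either way → loss $0.
Maximum loss: $292.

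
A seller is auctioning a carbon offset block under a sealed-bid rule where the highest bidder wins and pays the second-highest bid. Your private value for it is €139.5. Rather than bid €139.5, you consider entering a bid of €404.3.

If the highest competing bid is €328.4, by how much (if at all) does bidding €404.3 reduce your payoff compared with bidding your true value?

€188.9

Bidding your value €139.5: you lose (since €139.5 < €328.4). Payoff €0.
Bidding €404.3: you win and pay €328.4. Payoff €139.5 − €328.4 = −€188.9.
The competing bid €328.4 lies between your value and your inflated bid, so overbidding wins an item priced above your value.
Loss from deviating = €0 − (−€188.9) = €188.9.
Because the price is fixed by the runner-up's bid, deviating from your value can only change a good outcome into a bad one — never the reverse.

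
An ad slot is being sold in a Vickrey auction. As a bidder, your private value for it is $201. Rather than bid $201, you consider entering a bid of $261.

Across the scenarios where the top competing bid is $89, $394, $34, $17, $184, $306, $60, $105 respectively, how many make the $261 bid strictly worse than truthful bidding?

The deviation hurts exactly when the highest competing bid lies strictly between $201 and $261 — overbidding then wins at a price above your value.
$89: below both → same outcome either way.
$394: above both → same outcome either way.
$34: below both → same outcome either way.
$17: below both → same outcome either way.
$184: below both → same outcome either way.
$306: above both → same outcome either way.
$60: below both → same outcome either way.
$105: below both → same outcome either way.
Count: 0.

0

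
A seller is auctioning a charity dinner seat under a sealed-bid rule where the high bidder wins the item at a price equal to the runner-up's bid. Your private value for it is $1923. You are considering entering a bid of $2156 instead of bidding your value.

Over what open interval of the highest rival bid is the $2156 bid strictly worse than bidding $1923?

($1923, $2156)

If the competing bid is below $1923, both bids win at the same price — no difference.
If it is above $2156, both bids lose — no difference.
If it lies strictly between $1923 and $2156, bidding your value loses (payoff 0) while bidding $2156 wins at a price above your value (payoff negative).
So the deviation strictly hurts on the open interval ($1923, $2156).
In a second-price auction your bid sets only whether you win, not what you pay, so bidding your true value is weakly dominant.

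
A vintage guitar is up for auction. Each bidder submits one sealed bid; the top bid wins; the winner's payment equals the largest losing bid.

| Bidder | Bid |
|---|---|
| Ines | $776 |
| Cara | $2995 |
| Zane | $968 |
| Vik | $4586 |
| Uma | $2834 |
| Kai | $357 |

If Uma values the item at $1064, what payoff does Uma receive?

$0

Highest bid: Vik at $4586, so Vik wins.
Second-highest bid: Cara at $2995 — that is the price the winner pays.
Uma did not win, so Uma pays nothing and receives nothing: payoff $0.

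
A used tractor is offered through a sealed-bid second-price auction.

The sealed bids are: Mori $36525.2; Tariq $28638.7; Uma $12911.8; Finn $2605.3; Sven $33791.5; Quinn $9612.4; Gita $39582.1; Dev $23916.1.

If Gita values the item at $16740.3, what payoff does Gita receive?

−$19784.9

Highest bid: Gita at $39582.1, so Gita wins.
Second-highest bid: Mori at $36525.2 — that is the price the winner pays.
Gita's payoff = value − price = $16740.3 − $36525.2 = −$19784.9.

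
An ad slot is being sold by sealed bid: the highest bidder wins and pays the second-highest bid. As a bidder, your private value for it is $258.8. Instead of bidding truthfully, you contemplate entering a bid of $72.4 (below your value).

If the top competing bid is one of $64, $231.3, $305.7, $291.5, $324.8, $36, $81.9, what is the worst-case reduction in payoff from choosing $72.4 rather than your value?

$64: same outcome either way → loss $0.
$231.3: truthful gives $27.5, deviation gives $0 → loss $27.5.
$305.7: same outcome either way → loss $0.
$291.5: same outcome either way → loss $0.
$324.8: same outcome either way → loss $0.
$36: same outcome either way → loss $0.
$81.9: truthful gives $176.9, deviation gives $0 → loss $176.9.
Maximum loss: $176.9.

$176.9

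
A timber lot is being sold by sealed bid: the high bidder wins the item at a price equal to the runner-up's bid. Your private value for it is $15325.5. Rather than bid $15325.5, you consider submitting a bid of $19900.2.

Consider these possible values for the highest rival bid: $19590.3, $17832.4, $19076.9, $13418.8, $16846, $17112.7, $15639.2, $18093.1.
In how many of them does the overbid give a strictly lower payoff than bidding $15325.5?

The deviation hurts exactly when the highest competing bid lies strictly between $15325.5 and $19900.2 — overbidding then wins at a price above your value.
$19590.3: inside the interval → strictly worse (loss $4264.8).
$17832.4: inside the interval → strictly worse (loss $2506.9).
$19076.9: inside the interval → strictly worse (loss $3751.4).
$13418.8: below both → same outcome either way.
$16846: inside the interval → strictly worse (loss $1520.5).
$17112.7: inside the interval → strictly worse (loss $1787.2).
$15639.2: inside the interval → strictly worse (loss $313.7).
$18093.1: inside the interval → strictly worse (loss $2767.6).
Count: 7.

7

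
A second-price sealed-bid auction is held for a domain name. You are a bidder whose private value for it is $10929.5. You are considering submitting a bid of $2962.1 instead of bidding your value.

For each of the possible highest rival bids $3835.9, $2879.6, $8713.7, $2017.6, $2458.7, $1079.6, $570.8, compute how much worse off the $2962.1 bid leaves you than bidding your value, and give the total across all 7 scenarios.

The deviation costs you only when the competing bid falls strictly between $2962.1 and $10929.5; elsewhere both bids give the same outcome.
$3835.9: truthful payoff $7093.6, deviation payoff $0 → loss $7093.6.
$2879.6: outcomes coincide → loss $0.
$8713.7: truthful payoff $2215.8, deviation payoff $0 → loss $2215.8.
$2017.6: outcomes coincide → loss $0.
$2458.7: outcomes coincide → loss $0.
$1079.6: outcomes coincide → loss $0.
$570.8: outcomes coincide → loss $0.
Total loss = $7093.6 + $2215.8 = $9309.4.
Because the price is fixed by the runner-up's bid, deviating from your value can only change a good outcome into a bad one — never the reverse.

$9309.4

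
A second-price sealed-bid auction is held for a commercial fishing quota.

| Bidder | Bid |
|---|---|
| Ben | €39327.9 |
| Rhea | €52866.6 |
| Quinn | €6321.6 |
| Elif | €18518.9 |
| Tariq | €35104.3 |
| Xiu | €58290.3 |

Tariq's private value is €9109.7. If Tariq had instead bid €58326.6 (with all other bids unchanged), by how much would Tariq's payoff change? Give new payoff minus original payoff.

−€49180.6

The highest bid among the other bidders is €58290.3; Tariq's bid doesn't change that.
Original bid €35104.3: Tariq is not highest (top rival bid is €58290.3); payoff €0.
Alternative bid €58326.6: Tariq is highest, pays the top rival bid €58290.3; payoff €9109.7 − €58290.3 = −€49180.6.
Change in payoff = −€49180.6 − (€0) = −€49180.6.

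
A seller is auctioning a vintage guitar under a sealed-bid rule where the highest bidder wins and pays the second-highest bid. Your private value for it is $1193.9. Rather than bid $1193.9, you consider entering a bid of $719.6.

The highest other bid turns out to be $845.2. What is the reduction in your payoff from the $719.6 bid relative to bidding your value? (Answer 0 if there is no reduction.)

$348.7

Bidding your value $1193.9: you win (since $1193.9 > $845.2) and pay $845.2. Payoff $348.7.
Bidding $719.6: you lose. Payoff $0.
The competing bid $845.2 lies between your shaded bid and your value, so underbidding forfeits an item you could have won at a profitable price.
Loss from deviating = $348.7 − ($0) = $348.7.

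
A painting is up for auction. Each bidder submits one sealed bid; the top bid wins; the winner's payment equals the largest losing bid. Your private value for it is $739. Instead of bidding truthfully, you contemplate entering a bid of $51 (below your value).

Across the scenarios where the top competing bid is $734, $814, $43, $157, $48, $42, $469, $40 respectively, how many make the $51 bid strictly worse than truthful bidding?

The deviation hurts exactly when the highest competing bid lies strictly between $51 and $739 — underbidding then forfeits a profitable win.
$734: inside the interval → strictly worse (loss $5).
$814: above both → same outcome either way.
$43: below both → same outcome either way.
$157: inside the interval → strictly worse (loss $582).
$48: below both → same outcome either way.
$42: below both → same outcome either way.
$469: inside the interval → strictly worse (loss $270).
$40: below both → same outcome either way.
Count: 3.

3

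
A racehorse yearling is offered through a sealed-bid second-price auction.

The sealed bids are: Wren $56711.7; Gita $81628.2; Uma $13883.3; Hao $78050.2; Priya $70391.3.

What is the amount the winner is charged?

$78050.2

Highest bid: Gita at $81628.2, so Gita wins.
Second-highest bid: Hao at $78050.2 — that is the price the winner pays.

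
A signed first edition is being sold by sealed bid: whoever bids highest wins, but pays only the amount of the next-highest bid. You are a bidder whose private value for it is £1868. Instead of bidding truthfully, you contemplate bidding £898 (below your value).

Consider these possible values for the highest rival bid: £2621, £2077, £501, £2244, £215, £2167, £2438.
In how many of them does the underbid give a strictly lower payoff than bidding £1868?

0

The deviation hurts exactly when the highest competing bid lies strictly between £898 and £1868 — underbidding then forfeits a profitable win.
£2621: above both → same outcome either way.
£2077: above both → same outcome either way.
£501: below both → same outcome either way.
£2244: above both → same outcome either way.
£215: below both → same outcome either way.
£2167: above both → same outcome either way.
£2438: above both → same outcome either way.
Count: 0.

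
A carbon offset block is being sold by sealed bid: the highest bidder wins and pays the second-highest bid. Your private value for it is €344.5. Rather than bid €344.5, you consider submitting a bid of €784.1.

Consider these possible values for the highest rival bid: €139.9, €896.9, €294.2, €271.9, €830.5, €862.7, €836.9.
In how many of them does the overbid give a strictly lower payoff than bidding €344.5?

The deviation hurts exactly when the highest competing bid lies strictly between €344.5 and €784.1 — overbidding then wins at a price above your value.
€139.9: below both → same outcome either way.
€896.9: above both → same outcome either way.
€294.2: below both → same outcome either way.
€271.9: below both → same outcome either way.
€830.5: above both → same outcome either way.
€862.7: above both → same outcome either way.
€836.9: above both → same outcome either way.
Count: 0.

0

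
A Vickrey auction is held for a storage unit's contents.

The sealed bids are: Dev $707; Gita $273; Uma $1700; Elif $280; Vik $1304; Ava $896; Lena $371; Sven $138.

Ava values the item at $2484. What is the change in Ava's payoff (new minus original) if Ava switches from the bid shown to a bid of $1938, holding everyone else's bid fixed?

The highest bid among the other bidders is $1700; Ava's bid doesn't change that.
Original bid $896: Ava is not highest (top rival bid is $1700); payoff $0.
Alternative bid $1938: Ava is highest, pays the top rival bid $1700; payoff $2484 − $1700 = $784.
Change in payoff = $784 − ($0) = $784.

$784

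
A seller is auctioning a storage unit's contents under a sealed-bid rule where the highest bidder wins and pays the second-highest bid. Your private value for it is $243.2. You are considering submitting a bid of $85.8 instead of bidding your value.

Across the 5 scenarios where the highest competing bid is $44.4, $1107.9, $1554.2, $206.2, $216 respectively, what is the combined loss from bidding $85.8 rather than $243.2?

The deviation costs you only when the competing bid falls strictly between $85.8 and $243.2; elsewhere both bids give the same outcome.
$44.4: outcomes coincide → loss $0.
$1107.9: outcomes coincide → loss $0.
$1554.2: outcomes coincide → loss $0.
$206.2: truthful payoff $37, deviation payoff $0 → loss $37.
$216: truthful payoff $27.2, deviation payoff $0 → loss $27.2.
Total loss = $37 + $27.2 = $64.2.
Because the price is fixed by the runner-up's bid, deviating from your value can only change a good outcome into a bad one — never the reverse.

$64.2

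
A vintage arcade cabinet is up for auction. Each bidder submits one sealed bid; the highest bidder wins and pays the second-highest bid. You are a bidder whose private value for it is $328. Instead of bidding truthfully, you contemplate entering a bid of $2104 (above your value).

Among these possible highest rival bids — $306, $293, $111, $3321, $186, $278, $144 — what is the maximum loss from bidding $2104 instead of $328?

$306: same outcome either way → loss $0.
$293: same outcome either way → loss $0.
$111: same outcome either way → loss $0.
$3321: same outcome either way → loss $0.
$186: same outcome either way → loss $0.
$278: same outcome either way → loss $0.
$144: same outcome either way → loss $0.
Maximum loss: $0.

$0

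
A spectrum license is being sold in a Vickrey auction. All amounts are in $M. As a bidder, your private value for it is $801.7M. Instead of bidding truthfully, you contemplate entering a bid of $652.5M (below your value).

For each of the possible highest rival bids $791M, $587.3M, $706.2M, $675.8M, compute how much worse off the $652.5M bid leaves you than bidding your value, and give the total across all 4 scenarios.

$232.1M

The deviation costs you only when the competing bid falls strictly between $652.5M and $801.7M; elsewhere both bids give the same outcome.
$791M: truthful payoff $10.7M, deviation payoff $0M → loss $10.7M.
$587.3M: outcomes coincide → loss $0M.
$706.2M: truthful payoff $95.5M, deviation payoff $0M → loss $95.5M.
$675.8M: truthful payoff $125.9M, deviation payoff $0M → loss $125.9M.
Total loss = $10.7M + $95.5M + $125.9M = $232.1M.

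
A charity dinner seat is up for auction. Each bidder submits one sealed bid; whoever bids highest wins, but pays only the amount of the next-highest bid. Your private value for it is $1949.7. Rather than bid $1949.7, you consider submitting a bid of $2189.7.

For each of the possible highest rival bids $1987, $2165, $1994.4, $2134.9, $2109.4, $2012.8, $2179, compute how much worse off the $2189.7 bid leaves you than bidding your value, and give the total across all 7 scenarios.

$934.6

The deviation costs you only when the competing bid falls strictly between $1949.7 and $2189.7; elsewhere both bids give the same outcome.
$1987: truthful payoff $0, deviation payoff −$37.3 → loss $37.3.
$2165: truthful payoff $0, deviation payoff −$215.3 → loss $215.3.
$1994.4: truthful payoff $0, deviation payoff −$44.7 → loss $44.7.
$2134.9: truthful payoff $0, deviation payoff −$185.2 → loss $185.2.
$2109.4: truthful payoff $0, deviation payoff −$159.7 → loss $159.7.
$2012.8: truthful payoff $0, deviation payoff −$63.1 → loss $63.1.
$2179: truthful payoff $0, deviation payoff −$229.3 → loss $229.3.
Total loss = $37.3 + $215.3 + $44.7 + $185.2 + $159.7 + $63.1 + $229.3 = $934.6.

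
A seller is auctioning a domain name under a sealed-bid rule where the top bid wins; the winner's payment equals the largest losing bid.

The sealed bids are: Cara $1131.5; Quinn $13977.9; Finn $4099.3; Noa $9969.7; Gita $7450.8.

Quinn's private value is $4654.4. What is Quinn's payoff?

Highest bid: Quinn at $13977.9, so Quinn wins.
Second-highest bid: Noa at $9969.7 — that is the price the winner pays.
Quinn's payoff = value − price = $4654.4 − $9969.7 = −$5315.3.

−$5315.3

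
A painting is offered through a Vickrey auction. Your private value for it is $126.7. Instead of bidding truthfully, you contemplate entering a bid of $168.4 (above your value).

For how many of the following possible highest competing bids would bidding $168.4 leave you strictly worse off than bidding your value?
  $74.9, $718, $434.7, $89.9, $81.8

The deviation hurts exactly when the highest competing bid lies strictly between $126.7 and $168.4 — overbidding then wins at a price above your value.
$74.9: below both → same outcome either way.
$718: above both → same outcome either way.
$434.7: above both → same outcome either way.
$89.9: below both → same outcome either way.
$81.8: below both → same outcome either way.
Count: 0.

0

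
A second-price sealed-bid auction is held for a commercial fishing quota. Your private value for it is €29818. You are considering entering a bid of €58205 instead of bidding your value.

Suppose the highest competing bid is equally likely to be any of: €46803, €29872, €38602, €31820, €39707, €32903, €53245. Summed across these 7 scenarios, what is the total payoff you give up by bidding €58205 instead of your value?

€64226

The deviation costs you only when the competing bid falls strictly between €29818 and €58205; elsewhere both bids give the same outcome.
€46803: truthful payoff €0, deviation payoff −€16985 → loss €16985.
€29872: truthful payoff €0, deviation payoff −€54 → loss €54.
€38602: truthful payoff €0, deviation payoff −€8784 → loss €8784.
€31820: truthful payoff €0, deviation payoff −€2002 → loss €2002.
€39707: truthful payoff €0, deviation payoff −€9889 → loss €9889.
€32903: truthful payoff €0, deviation payoff −€3085 → loss €3085.
€53245: truthful payoff €0, deviation payoff −€23427 → loss €23427.
Total loss = €16985 + €54 + €8784 + €2002 + €9889 + €3085 + €23427 = €64226.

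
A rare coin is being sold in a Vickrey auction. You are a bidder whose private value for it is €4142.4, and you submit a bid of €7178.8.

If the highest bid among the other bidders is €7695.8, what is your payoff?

Your bid €7178.8 is below the highest competing bid €7695.8, so you lose.
A losing bidder pays nothing and receives nothing: payoff = €0.

€0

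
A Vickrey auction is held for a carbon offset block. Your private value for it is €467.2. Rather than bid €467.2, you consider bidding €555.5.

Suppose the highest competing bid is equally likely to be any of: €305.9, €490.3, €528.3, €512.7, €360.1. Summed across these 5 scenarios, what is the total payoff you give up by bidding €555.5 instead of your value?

€129.7

The deviation costs you only when the competing bid falls strictly between €467.2 and €555.5; elsewhere both bids give the same outcome.
€305.9: outcomes coincide → loss €0.
€490.3: truthful payoff €0, deviation payoff −€23.1 → loss €23.1.
€528.3: truthful payoff €0, deviation payoff −€61.1 → loss €61.1.
€512.7: truthful payoff €0, deviation payoff −€45.5 → loss €45.5.
€360.1: outcomes coincide → loss €0.
Total loss = €23.1 + €61.1 + €45.5 = €129.7.
In a second-price auction your bid sets only whether you win, not what you pay, so bidding your true value is weakly dominant.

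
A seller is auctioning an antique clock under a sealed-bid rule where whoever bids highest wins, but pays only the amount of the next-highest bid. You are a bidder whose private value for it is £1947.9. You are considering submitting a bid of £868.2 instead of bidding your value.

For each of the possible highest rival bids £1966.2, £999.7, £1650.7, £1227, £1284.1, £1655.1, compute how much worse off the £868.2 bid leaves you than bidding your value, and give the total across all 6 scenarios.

£2922.9

The deviation costs you only when the competing bid falls strictly between £868.2 and £1947.9; elsewhere both bids give the same outcome.
£1966.2: outcomes coincide → loss £0.
£999.7: truthful payoff £948.2, deviation payoff £0 → loss £948.2.
£1650.7: truthful payoff £297.2, deviation payoff £0 → loss £297.2.
£1227: truthful payoff £720.9, deviation payoff £0 → loss £720.9.
£1284.1: truthful payoff £663.8, deviation payoff £0 → loss £663.8.
£1655.1: truthful payoff £292.8, deviation payoff £0 → loss £292.8.
Total loss = £948.2 + £297.2 + £720.9 + £663.8 + £292.8 = £2922.9.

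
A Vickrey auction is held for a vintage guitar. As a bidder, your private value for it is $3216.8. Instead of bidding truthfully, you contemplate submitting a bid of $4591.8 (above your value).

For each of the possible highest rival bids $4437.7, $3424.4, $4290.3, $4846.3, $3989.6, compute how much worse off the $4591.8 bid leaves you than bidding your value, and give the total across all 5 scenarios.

The deviation costs you only when the competing bid falls strictly between $3216.8 and $4591.8; elsewhere both bids give the same outcome.
$4437.7: truthful payoff $0, deviation payoff −$1220.9 → loss $1220.9.
$3424.4: truthful payoff $0, deviation payoff −$207.6 → loss $207.6.
$4290.3: truthful payoff $0, deviation payoff −$1073.5 → loss $1073.5.
$4846.3: outcomes coincide → loss $0.
$3989.6: truthful payoff $0, deviation payoff −$772.8 → loss $772.8.
Total loss = $1220.9 + $207.6 + $1073.5 + $772.8 = $3274.8.
In a second-price auction your bid sets only whether you win, not what you pay, so bidding your true value is weakly dominant.

$3274.8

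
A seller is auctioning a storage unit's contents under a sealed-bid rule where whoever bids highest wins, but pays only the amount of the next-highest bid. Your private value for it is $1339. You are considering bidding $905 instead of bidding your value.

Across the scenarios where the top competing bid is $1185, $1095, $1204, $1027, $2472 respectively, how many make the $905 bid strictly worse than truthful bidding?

4

The deviation hurts exactly when the highest competing bid lies strictly between $905 and $1339 — underbidding then forfeits a profitable win.
$1185: inside the interval → strictly worse (loss $154).
$1095: inside the interval → strictly worse (loss $244).
$1204: inside the interval → strictly worse (loss $135).
$1027: inside the interval → strictly worse (loss $312).
$2472: above both → same outcome either way.
Count: 4.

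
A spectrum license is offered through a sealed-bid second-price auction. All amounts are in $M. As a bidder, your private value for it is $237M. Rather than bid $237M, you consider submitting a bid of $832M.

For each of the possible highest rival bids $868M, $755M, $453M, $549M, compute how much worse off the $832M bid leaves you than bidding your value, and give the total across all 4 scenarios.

$1046M

The deviation costs you only when the competing bid falls strictly between $237M and $832M; elsewhere both bids give the same outcome.
$868M: outcomes coincide → loss $0M.
$755M: truthful payoff $0M, deviation payoff −$518M → loss $518M.
$453M: truthful payoff $0M, deviation payoff −$216M → loss $216M.
$549M: truthful payoff $0M, deviation payoff −$312M → loss $312M.
Total loss = $518M + $216M + $312M = $1046M.
Because the price is fixed by the runner-up's bid, deviating from your value can only change a good outcome into a bad one — never the reverse.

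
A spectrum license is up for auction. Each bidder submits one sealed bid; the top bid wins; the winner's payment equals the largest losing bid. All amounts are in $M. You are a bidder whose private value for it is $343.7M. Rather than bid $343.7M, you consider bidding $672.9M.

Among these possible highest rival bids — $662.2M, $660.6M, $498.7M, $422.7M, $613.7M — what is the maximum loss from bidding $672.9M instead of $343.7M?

$318.5M

$662.2M: truthful gives $0M, deviation gives −$318.5M → loss $318.5M.
$660.6M: truthful gives $0M, deviation gives −$316.9M → loss $316.9M.
$498.7M: truthful gives $0M, deviation gives −$155M → loss $155M.
$422.7M: truthful gives $0M, deviation gives −$79M → loss $79M.
$613.7M: truthful gives $0M, deviation gives −$270M → loss $270M.
Maximum loss: $318.5M.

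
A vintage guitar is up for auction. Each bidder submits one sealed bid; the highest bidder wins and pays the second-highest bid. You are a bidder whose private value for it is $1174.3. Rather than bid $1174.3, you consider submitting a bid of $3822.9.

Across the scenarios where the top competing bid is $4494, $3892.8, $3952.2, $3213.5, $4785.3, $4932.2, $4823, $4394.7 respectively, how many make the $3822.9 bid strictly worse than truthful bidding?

The deviation hurts exactly when the highest competing bid lies strictly between $1174.3 and $3822.9 — overbidding then wins at a price above your value.
$4494: above both → same outcome either way.
$3892.8: above both → same outcome either way.
$3952.2: above both → same outcome either way.
$3213.5: inside the interval → strictly worse (loss $2039.2).
$4785.3: above both → same outcome either way.
$4932.2: above both → same outcome either way.
$4823: above both → same outcome either way.
$4394.7: above both → same outcome either way.
Count: 1.

1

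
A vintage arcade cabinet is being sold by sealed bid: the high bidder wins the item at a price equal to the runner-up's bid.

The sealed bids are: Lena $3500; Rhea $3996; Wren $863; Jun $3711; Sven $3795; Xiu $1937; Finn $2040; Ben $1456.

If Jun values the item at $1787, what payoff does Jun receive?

Highest bid: Rhea at $3996, so Rhea wins.
Second-highest bid: Sven at $3795 — that is the price the winner pays.
Jun did not win, so Jun pays nothing and receives nothing: payoff $0.

$0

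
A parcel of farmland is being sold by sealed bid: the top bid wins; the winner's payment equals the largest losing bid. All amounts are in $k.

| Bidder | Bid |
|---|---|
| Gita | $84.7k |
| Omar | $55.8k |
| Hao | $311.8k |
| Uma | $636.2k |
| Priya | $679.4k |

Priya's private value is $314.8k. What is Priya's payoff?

Highest bid: Priya at $679.4k, so Priya wins.
Second-highest bid: Uma at $636.2k — that is the price the winner pays.
Priya's payoff = value − price = $314.8k − $636.2k = −$321.4k.

−$321.4k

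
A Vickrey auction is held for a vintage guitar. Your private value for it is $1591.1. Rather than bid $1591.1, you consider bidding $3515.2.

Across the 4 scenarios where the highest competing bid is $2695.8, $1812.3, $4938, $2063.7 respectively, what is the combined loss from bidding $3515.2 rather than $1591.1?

$1798.5

The deviation costs you only when the competing bid falls strictly between $1591.1 and $3515.2; elsewhere both bids give the same outcome.
$2695.8: truthful payoff $0, deviation payoff −$1104.7 → loss $1104.7.
$1812.3: truthful payoff $0, deviation payoff −$221.2 → loss $221.2.
$4938: outcomes coincide → loss $0.
$2063.7: truthful payoff $0, deviation payoff −$472.6 → loss $472.6.
Total loss = $1104.7 + $221.2 + $472.6 = $1798.5.
Truthful bidding weakly dominates here: raising your bid can only win items priced above your value, and lowering it can only forfeit items priced below.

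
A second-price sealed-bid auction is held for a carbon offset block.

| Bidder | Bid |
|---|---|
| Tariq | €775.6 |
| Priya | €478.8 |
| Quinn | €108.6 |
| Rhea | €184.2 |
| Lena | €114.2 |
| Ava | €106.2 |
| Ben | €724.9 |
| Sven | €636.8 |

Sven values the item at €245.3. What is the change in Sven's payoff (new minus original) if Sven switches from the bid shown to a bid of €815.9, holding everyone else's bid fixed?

−€530.3

The highest bid among the other bidders is €775.6; Sven's bid doesn't change that.
Original bid €636.8: Sven is not highest (top rival bid is €775.6); payoff €0.
Alternative bid €815.9: Sven is highest, pays the top rival bid €775.6; payoff €245.3 − €775.6 = −€530.3.
Change in payoff = −€530.3 − (€0) = −€530.3.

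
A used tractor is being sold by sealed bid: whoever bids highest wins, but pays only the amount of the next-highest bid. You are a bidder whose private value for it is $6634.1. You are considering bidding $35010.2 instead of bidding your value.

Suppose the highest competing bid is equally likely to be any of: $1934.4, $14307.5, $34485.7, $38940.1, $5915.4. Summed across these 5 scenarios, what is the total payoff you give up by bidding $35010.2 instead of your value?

$35525

The deviation costs you only when the competing bid falls strictly between $6634.1 and $35010.2; elsewhere both bids give the same outcome.
$1934.4: outcomes coincide → loss $0.
$14307.5: truthful payoff $0, deviation payoff −$7673.4 → loss $7673.4.
$34485.7: truthful payoff $0, deviation payoff −$27851.6 → loss $27851.6.
$38940.1: outcomes coincide → loss $0.
$5915.4: outcomes coincide → loss $0.
Total loss = $7673.4 + $27851.6 = $35525.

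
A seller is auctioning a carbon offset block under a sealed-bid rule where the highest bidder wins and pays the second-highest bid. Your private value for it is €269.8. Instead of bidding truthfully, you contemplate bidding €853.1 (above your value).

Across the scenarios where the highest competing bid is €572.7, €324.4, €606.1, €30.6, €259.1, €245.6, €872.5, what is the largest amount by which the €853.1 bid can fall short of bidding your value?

€336.3

€572.7: truthful gives €0, deviation gives −€302.9 → loss €302.9.
€324.4: truthful gives €0, deviation gives −€54.6 → loss €54.6.
€606.1: truthful gives €0, deviation gives −€336.3 → loss €336.3.
€30.6: same outcome either way → loss €0.
€259.1: same outcome either way → loss €0.
€245.6: same outcome either way → loss €0.
€872.5: same outcome either way → loss €0.
Maximum loss: €336.3.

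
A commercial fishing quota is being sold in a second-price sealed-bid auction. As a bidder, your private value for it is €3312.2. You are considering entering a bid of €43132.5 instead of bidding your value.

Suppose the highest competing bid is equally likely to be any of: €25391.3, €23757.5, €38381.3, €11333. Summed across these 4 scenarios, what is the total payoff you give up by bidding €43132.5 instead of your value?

The deviation costs you only when the competing bid falls strictly between €3312.2 and €43132.5; elsewhere both bids give the same outcome.
€25391.3: truthful payoff €0, deviation payoff −€22079.1 → loss €22079.1.
€23757.5: truthful payoff €0, deviation payoff −€20445.3 → loss €20445.3.
€38381.3: truthful payoff €0, deviation payoff −€35069.1 → loss €35069.1.
€11333: truthful payoff €0, deviation payoff −€8020.8 → loss €8020.8.
Total loss = €22079.1 + €20445.3 + €35069.1 + €8020.8 = €85614.3.

€85614.3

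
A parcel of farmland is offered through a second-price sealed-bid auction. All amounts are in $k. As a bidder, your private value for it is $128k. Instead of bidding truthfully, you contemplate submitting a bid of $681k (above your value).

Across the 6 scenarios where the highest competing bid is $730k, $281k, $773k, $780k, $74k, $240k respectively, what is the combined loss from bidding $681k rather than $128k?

$265k

The deviation costs you only when the competing bid falls strictly between $128k and $681k; elsewhere both bids give the same outcome.
$730k: outcomes coincide → loss $0k.
$281k: truthful payoff $0k, deviation payoff −$153k → loss $153k.
$773k: outcomes coincide → loss $0k.
$780k: outcomes coincide → loss $0k.
$74k: outcomes coincide → loss $0k.
$240k: truthful payoff $0k, deviation payoff −$112k → loss $112k.
Total loss = $153k + $112k = $265k.
Truthful bidding weakly dominates here: raising your bid can only win items priced above your value, and lowering it can only forfeit items priced below.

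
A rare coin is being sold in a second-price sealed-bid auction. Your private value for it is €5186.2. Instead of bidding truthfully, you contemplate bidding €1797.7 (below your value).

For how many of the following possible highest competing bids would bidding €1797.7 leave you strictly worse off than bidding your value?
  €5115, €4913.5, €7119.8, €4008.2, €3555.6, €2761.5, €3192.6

The deviation hurts exactly when the highest competing bid lies strictly between €1797.7 and €5186.2 — underbidding then forfeits a profitable win.
€5115: inside the interval → strictly worse (loss €71.2).
€4913.5: inside the interval → strictly worse (loss €272.7).
€7119.8: above both → same outcome either way.
€4008.2: inside the interval → strictly worse (loss €1178).
€3555.6: inside the interval → strictly worse (loss €1630.6).
€2761.5: inside the interval → strictly worse (loss €2424.7).
€3192.6: inside the interval → strictly worse (loss €1993.6).
Count: 6.

6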